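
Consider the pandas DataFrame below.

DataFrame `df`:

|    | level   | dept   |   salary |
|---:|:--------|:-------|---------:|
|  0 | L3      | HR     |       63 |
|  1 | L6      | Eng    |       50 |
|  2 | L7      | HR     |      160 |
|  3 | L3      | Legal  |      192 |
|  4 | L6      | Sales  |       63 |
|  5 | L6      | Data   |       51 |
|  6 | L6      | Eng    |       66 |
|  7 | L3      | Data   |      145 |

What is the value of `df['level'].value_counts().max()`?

value_counts of level:
level
L6    4
L3    3
L7    1
Name: count, dtype: int64

4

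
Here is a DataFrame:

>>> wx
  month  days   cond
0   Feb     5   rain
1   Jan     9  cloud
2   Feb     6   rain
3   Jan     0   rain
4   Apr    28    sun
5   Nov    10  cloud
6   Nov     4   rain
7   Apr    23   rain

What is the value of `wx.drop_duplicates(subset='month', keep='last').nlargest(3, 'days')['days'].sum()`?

drop duplicate month (keep=last):
  month  days  cond
2   Feb     6  rain
3   Jan     0  rain
6   Nov     4  rain
7   Apr    23  rain
take 3 rows with largest days:
  month  days  cond
7   Apr    23  rain
2   Feb     6  rain
6   Nov     4  rain
Taking the sum of column 'days' gives 33.

33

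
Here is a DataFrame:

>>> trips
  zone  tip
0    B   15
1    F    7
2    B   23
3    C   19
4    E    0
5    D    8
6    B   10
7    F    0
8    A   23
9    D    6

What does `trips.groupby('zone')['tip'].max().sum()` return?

group by zone, max of tip:
zone
A    23
B    23
C    19
D     8
E     0
F     7
Name: tip, dtype: int64
Taking the sum of the resulting series gives 80.

80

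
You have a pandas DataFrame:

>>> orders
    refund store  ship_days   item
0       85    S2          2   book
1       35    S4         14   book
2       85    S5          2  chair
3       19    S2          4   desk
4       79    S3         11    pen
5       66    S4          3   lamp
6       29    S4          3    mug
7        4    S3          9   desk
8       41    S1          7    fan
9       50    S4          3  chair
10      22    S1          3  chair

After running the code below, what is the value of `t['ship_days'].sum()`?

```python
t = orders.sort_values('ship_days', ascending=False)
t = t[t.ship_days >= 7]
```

sort by ship_days descending:
    refund store  ship_days   item
1       35    S4         14   book
4       79    S3         11    pen
7        4    S3          9   desk
8       41    S1          7    fan
3       19    S2          4   desk
5       66    S4          3   lamp
6       29    S4          3    mug
9       50    S4          3  chair
10      22    S1          3  chair
0       85    S2          2   book
2       85    S5          2  chair
filter rows where ship_days >= 7:
   refund store  ship_days  item
1      35    S4         14  book
4      79    S3         11   pen
7       4    S3          9  desk
8      41    S1          7   fan
Hence 41.

41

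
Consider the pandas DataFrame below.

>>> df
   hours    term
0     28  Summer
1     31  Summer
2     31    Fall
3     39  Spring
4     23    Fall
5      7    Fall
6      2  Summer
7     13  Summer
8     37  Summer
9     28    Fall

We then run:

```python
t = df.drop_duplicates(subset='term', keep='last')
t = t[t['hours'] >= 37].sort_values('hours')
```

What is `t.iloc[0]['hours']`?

37

drop duplicate term (keep=last):
   hours    term
3     39  Spring
8     37  Summer
9     28    Fall
filter rows where hours >= 37:
   hours    term
3     39  Spring
8     37  Summer
sort by hours:
   hours    term
8     37  Summer
3     39  Spring
Finally, value at position 0, column 'hours' = 37.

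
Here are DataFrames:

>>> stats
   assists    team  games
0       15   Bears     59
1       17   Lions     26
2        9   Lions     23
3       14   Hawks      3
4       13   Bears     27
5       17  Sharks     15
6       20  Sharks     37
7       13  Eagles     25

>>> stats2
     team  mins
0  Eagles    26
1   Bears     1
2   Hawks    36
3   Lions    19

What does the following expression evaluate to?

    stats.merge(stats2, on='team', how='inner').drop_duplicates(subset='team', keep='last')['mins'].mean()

20.5

merge on 'team' (how='inner') → 6 rows:
   assists    team  games  mins
0       15   Bears     59     1
1       17   Lions     26    19
2        9   Lions     23    19
3       14   Hawks      3    36
4       13   Bears     27     1
5       13  Eagles     25    26
drop duplicate team (keep=last):
   assists    team  games  mins
2        9   Lions     23    19
3       14   Hawks      3    36
4       13   Bears     27     1
5       13  Eagles     25    26
mean of column 'mins' → 20.5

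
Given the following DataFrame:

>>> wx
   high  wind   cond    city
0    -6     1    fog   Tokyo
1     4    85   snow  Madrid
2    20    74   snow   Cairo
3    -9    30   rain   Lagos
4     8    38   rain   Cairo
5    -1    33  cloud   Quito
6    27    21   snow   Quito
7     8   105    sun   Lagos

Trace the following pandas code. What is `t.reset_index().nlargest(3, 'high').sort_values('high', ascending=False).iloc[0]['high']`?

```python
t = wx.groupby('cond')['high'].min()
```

8

group by cond, min of high:
cond
cloud   -1
fog     -6
rain    -9
snow     4
sun      8
Name: high, dtype: int64
reset_index():
    cond  high
0  cloud    -1
1    fog    -6
2   rain    -9
3   snow     4
4    sun     8
take 3 rows with largest high:
    cond  high
4    sun     8
3   snow     4
0  cloud    -1
sort by high descending:
    cond  high
4    sun     8
3   snow     4
0  cloud    -1
Taking the value at position 0, column 'high' gives 8.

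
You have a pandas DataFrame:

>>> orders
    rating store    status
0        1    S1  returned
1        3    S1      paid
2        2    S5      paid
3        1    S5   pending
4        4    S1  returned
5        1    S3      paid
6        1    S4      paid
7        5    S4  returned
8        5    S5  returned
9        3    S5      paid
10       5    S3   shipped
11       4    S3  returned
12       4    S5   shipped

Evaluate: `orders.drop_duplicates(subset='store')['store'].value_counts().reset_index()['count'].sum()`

drop duplicate store (keep=first):
   rating store    status
0       1    S1  returned
2       2    S5      paid
5       1    S3      paid
6       1    S4      paid
value_counts of store:
store
S1    1
S5    1
S3    1
S4    1
Name: count, dtype: int64
reset_index():
  store  count
0    S1      1
1    S5      1
2    S3      1
3    S4      1
sum of column 'count' → 4

4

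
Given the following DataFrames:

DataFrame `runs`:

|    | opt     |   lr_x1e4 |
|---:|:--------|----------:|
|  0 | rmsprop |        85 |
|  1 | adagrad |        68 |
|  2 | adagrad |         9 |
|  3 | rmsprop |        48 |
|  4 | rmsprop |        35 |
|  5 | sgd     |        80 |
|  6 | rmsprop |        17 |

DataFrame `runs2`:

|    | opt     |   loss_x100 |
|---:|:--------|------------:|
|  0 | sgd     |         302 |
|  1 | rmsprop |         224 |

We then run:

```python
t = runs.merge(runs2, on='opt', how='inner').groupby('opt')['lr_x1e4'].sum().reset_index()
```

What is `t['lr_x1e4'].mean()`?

merge on 'opt' (how='inner') → 5 rows:
       opt  lr_x1e4  loss_x100
0  rmsprop       85        224
1  rmsprop       48        224
2  rmsprop       35        224
3      sgd       80        302
4  rmsprop       17        224
group by opt, sum of lr_x1e4:
opt
rmsprop    185
sgd         80
Name: lr_x1e4, dtype: int64
reset_index():
       opt  lr_x1e4
0  rmsprop      185
1      sgd       80
The mean of column 'lr_x1e4' is 132.5.

132.5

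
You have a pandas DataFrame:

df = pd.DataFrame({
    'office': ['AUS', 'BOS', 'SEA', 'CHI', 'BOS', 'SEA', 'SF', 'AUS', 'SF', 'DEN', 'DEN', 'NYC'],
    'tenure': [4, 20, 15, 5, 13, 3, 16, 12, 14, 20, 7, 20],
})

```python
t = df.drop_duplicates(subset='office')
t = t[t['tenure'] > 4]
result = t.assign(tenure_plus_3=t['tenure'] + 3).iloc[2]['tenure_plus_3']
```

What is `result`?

8

drop duplicate office (keep=first):
   office  tenure
0     AUS       4
1     BOS      20
2     SEA      15
3     CHI       5
6      SF      16
9     DEN      20
11    NYC      20
filter rows where tenure > 4:
   office  tenure
1     BOS      20
2     SEA      15
3     CHI       5
6      SF      16
9     DEN      20
11    NYC      20
add column tenure_plus_3 = t['tenure'] + 3:
   office  tenure  tenure_plus_3
1     BOS      20             23
2     SEA      15             18
3     CHI       5              8
6      SF      16             19
9     DEN      20             23
11    NYC      20             23
The value at position 2, column 'tenure_plus_3' is 8.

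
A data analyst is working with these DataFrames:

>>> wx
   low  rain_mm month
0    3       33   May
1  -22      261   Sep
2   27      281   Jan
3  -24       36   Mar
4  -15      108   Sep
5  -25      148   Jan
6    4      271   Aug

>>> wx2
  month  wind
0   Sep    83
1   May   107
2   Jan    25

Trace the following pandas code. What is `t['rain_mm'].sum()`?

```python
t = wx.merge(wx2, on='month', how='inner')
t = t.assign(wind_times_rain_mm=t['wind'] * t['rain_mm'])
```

merge on 'month' (how='inner') → 5 rows:
   low  rain_mm month  wind
0    3       33   May   107
1  -22      261   Sep    83
2   27      281   Jan    25
3  -15      108   Sep    83
4  -25      148   Jan    25
add column wind_times_rain_mm = t['wind'] * t['rain_mm']:
   low  rain_mm month  wind  wind_times_rain_mm
0    3       33   May   107                3531
1  -22      261   Sep    83               21663
2   27      281   Jan    25                7025
3  -15      108   Sep    83                8964
4  -25      148   Jan    25                3700
So sum() = 831.

831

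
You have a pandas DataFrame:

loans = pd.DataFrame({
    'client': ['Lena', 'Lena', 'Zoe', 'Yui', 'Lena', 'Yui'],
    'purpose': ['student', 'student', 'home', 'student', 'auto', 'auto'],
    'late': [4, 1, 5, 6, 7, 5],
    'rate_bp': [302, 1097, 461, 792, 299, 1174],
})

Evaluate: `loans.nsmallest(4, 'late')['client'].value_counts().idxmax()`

Lena

take 4 rows with smallest late:
  client  purpose  late  rate_bp
1   Lena  student     1     1097
0   Lena  student     4      302
2    Zoe     home     5      461
5    Yui     auto     5     1174
value_counts of client:
client
Lena    2
Zoe     1
Yui     1
Name: count, dtype: int64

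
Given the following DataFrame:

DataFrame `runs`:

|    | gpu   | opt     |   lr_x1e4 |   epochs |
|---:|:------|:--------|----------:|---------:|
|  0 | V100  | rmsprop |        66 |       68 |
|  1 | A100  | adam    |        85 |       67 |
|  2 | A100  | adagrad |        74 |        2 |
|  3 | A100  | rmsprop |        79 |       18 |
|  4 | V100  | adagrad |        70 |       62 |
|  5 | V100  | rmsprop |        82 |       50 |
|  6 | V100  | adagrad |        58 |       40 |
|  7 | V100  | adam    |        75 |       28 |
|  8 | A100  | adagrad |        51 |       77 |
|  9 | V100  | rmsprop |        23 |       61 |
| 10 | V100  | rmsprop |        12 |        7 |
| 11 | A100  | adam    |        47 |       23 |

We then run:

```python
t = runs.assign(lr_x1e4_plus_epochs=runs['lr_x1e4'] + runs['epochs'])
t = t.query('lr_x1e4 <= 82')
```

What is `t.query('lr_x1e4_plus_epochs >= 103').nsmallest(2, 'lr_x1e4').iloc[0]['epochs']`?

77

add column lr_x1e4_plus_epochs = runs['lr_x1e4'] + runs['epochs']:
     gpu      opt  lr_x1e4  epochs  lr_x1e4_plus_epochs
0   V100  rmsprop       66      68                  134
1   A100     adam       85      67                  152
2   A100  adagrad       74       2                   76
3   A100  rmsprop       79      18                   97
4   V100  adagrad       70      62                  132
5   V100  rmsprop       82      50                  132
6   V100  adagrad       58      40                   98
7   V100     adam       75      28                  103
8   A100  adagrad       51      77                  128
9   V100  rmsprop       23      61                   84
10  V100  rmsprop       12       7                   19
11  A100     adam       47      23                   70
filter rows where lr_x1e4 <= 82:
     gpu      opt  lr_x1e4  epochs  lr_x1e4_plus_epochs
0   V100  rmsprop       66      68                  134
2   A100  adagrad       74       2                   76
3   A100  rmsprop       79      18                   97
4   V100  adagrad       70      62                  132
5   V100  rmsprop       82      50                  132
6   V100  adagrad       58      40                   98
7   V100     adam       75      28                  103
8   A100  adagrad       51      77                  128
9   V100  rmsprop       23      61                   84
10  V100  rmsprop       12       7                   19
11  A100     adam       47      23                   70
filter rows where lr_x1e4_plus_epochs >= 103:
    gpu      opt  lr_x1e4  epochs  lr_x1e4_plus_epochs
0  V100  rmsprop       66      68                  134
4  V100  adagrad       70      62                  132
5  V100  rmsprop       82      50                  132
7  V100     adam       75      28                  103
8  A100  adagrad       51      77                  128
take 2 rows with smallest lr_x1e4:
    gpu      opt  lr_x1e4  epochs  lr_x1e4_plus_epochs
8  A100  adagrad       51      77                  128
0  V100  rmsprop       66      68                  134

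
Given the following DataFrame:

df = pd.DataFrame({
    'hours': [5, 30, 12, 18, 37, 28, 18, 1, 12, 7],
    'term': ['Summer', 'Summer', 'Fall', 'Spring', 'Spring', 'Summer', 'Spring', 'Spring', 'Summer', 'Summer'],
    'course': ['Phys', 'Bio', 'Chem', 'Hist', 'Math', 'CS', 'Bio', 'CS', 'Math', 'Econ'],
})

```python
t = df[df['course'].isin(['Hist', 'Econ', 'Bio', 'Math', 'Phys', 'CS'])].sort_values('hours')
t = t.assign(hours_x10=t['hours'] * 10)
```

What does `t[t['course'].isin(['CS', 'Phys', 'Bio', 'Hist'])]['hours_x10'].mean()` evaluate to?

166.666666667

filter rows where course in ['Hist', 'Econ', 'Bio', 'Math', 'Phys', 'CS']:
   hours    term course
0      5  Summer   Phys
1     30  Summer    Bio
3     18  Spring   Hist
4     37  Spring   Math
5     28  Summer     CS
6     18  Spring    Bio
7      1  Spring     CS
8     12  Summer   Math
9      7  Summer   Econ
sort by hours:
   hours    term course
7      1  Spring     CS
0      5  Summer   Phys
9      7  Summer   Econ
8     12  Summer   Math
3     18  Spring   Hist
6     18  Spring    Bio
5     28  Summer     CS
1     30  Summer    Bio
4     37  Spring   Math
add column hours_x10 = t['hours'] * 10:
   hours    term course  hours_x10
7      1  Spring     CS         10
0      5  Summer   Phys         50
9      7  Summer   Econ         70
8     12  Summer   Math        120
3     18  Spring   Hist        180
6     18  Spring    Bio        180
5     28  Summer     CS        280
1     30  Summer    Bio        300
4     37  Spring   Math        370
filter rows where course in ['CS', 'Phys', 'Bio', 'Hist']:
   hours    term course  hours_x10
7      1  Spring     CS         10
0      5  Summer   Phys         50
3     18  Spring   Hist        180
6     18  Spring    Bio        180
5     28  Summer     CS        280
1     30  Summer    Bio        300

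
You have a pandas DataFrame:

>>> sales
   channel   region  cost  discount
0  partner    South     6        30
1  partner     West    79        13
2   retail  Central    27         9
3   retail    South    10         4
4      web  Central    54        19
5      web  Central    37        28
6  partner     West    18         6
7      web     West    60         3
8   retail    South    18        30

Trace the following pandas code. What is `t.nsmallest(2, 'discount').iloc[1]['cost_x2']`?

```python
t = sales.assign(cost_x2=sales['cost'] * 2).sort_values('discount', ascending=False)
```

add column cost_x2 = sales['cost'] * 2:
   channel   region  cost  discount  cost_x2
0  partner    South     6        30       12
1  partner     West    79        13      158
2   retail  Central    27         9       54
3   retail    South    10         4       20
4      web  Central    54        19      108
5      web  Central    37        28       74
6  partner     West    18         6       36
7      web     West    60         3      120
8   retail    South    18        30       36
sort by discount descending:
   channel   region  cost  discount  cost_x2
0  partner    South     6        30       12
8   retail    South    18        30       36
5      web  Central    37        28       74
4      web  Central    54        19      108
1  partner     West    79        13      158
2   retail  Central    27         9       54
6  partner     West    18         6       36
3   retail    South    10         4       20
7      web     West    60         3      120
take 2 rows with smallest discount:
  channel region  cost  discount  cost_x2
7     web   West    60         3      120
3  retail  South    10         4       20
Finally, value at position 1, column 'cost_x2' = 20.

20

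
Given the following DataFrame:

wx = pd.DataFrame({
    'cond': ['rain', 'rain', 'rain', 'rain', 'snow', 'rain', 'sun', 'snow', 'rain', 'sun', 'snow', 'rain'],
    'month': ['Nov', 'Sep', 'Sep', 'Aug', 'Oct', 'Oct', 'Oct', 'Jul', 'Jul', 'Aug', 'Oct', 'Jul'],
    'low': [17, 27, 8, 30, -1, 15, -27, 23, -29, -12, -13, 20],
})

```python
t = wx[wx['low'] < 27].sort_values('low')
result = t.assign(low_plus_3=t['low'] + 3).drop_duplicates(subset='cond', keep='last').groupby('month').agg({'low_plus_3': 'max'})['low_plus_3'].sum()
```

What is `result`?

filter rows where low < 27:
    cond month  low
0   rain   Nov   17
2   rain   Sep    8
4   snow   Oct   -1
5   rain   Oct   15
6    sun   Oct  -27
7   snow   Jul   23
8   rain   Jul  -29
9    sun   Aug  -12
10  snow   Oct  -13
11  rain   Jul   20
sort by low:
    cond month  low
8   rain   Jul  -29
6    sun   Oct  -27
10  snow   Oct  -13
9    sun   Aug  -12
4   snow   Oct   -1
2   rain   Sep    8
5   rain   Oct   15
0   rain   Nov   17
11  rain   Jul   20
7   snow   Jul   23
add column low_plus_3 = t['low'] + 3:
    cond month  low  low_plus_3
8   rain   Jul  -29         -26
6    sun   Oct  -27         -24
10  snow   Oct  -13         -10
9    sun   Aug  -12          -9
4   snow   Oct   -1           2
2   rain   Sep    8          11
5   rain   Oct   15          18
0   rain   Nov   17          20
11  rain   Jul   20          23
7   snow   Jul   23          26
drop duplicate cond (keep=last):
    cond month  low  low_plus_3
9    sun   Aug  -12          -9
11  rain   Jul   20          23
7   snow   Jul   23          26
group by month, max of low_plus_3:
       low_plus_3
month            
Aug            -9
Jul            26
Hence 17.

17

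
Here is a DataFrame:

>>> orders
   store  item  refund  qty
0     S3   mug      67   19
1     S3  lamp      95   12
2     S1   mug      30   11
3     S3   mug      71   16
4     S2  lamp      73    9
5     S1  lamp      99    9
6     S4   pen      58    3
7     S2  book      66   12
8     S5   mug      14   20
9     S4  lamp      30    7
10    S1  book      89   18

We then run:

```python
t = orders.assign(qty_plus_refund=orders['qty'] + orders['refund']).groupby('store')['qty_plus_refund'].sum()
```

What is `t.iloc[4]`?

34

add column qty_plus_refund = orders['qty'] + orders['refund']:
   store  item  refund  qty  qty_plus_refund
0     S3   mug      67   19               86
1     S3  lamp      95   12              107
2     S1   mug      30   11               41
3     S3   mug      71   16               87
4     S2  lamp      73    9               82
5     S1  lamp      99    9              108
6     S4   pen      58    3               61
7     S2  book      66   12               78
8     S5   mug      14   20               34
9     S4  lamp      30    7               37
10    S1  book      89   18              107
group by store, sum of qty_plus_refund:
store
S1    256
S2    160
S3    280
S4     98
S5     34
Name: qty_plus_refund, dtype: int64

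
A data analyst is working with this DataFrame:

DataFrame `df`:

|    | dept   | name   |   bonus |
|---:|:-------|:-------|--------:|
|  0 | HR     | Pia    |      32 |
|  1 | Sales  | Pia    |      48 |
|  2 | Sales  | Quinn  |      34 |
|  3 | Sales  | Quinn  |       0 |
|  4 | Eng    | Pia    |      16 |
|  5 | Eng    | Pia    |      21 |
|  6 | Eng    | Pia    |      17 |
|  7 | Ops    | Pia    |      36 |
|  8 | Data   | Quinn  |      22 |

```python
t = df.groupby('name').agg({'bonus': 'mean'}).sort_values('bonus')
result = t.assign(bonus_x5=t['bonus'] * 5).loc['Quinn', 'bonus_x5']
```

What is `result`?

93.3333333333

group by name, mean of bonus:
           bonus
name            
Pia    28.333333
Quinn  18.666667
sort by bonus:
           bonus
name            
Quinn  18.666667
Pia    28.333333
add column bonus_x5 = t['bonus'] * 5:
           bonus    bonus_x5
name                        
Quinn  18.666667   93.333333
Pia    28.333333  141.666667
Reading off the value at row 'Quinn', column 'bonus_x5', we get 93.3333333333.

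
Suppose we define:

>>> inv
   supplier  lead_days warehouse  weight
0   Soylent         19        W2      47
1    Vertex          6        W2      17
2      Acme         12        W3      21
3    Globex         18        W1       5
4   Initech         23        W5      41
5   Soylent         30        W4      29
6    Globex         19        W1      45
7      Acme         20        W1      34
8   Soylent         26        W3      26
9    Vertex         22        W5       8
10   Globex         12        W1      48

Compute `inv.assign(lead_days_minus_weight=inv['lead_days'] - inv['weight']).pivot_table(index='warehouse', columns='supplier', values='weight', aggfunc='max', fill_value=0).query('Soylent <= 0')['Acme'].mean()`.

17.0

add column lead_days_minus_weight = inv['lead_days'] - inv['weight']:
   supplier  lead_days warehouse  weight  lead_days_minus_weight
0   Soylent         19        W2      47                     -28
1    Vertex          6        W2      17                     -11
2      Acme         12        W3      21                      -9
3    Globex         18        W1       5                      13
4   Initech         23        W5      41                     -18
5   Soylent         30        W4      29                       1
6    Globex         19        W1      45                     -26
7      Acme         20        W1      34                     -14
8   Soylent         26        W3      26                       0
9    Vertex         22        W5       8                      14
10   Globex         12        W1      48                     -36
pivot: rows=warehouse, cols=supplier, max(weight):
supplier   Acme  Globex  Initech  Soylent  Vertex
warehouse                                        
W1           34      48        0        0       0
W2            0       0        0       47      17
W3           21       0        0       26       0
W4            0       0        0       29       0
W5            0       0       41        0       8
filter rows where Soylent <= 0:
supplier   Acme  Globex  Initech  Soylent  Vertex
warehouse                                        
W1           34      48        0        0       0
W5            0       0       41        0       8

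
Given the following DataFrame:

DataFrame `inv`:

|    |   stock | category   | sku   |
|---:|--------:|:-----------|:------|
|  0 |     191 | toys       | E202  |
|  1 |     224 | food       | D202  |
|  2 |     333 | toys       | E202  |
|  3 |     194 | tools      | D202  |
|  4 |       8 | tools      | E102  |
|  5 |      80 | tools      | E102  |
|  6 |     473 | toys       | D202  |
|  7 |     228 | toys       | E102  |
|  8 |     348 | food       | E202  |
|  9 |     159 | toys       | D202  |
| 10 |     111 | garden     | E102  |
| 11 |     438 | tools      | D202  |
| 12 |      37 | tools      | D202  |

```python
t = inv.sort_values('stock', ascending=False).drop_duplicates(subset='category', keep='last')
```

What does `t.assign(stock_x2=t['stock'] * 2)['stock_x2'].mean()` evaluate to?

251.0

sort by stock descending:
    stock category   sku
6     473     toys  D202
11    438    tools  D202
8     348     food  E202
2     333     toys  E202
7     228     toys  E102
1     224     food  D202
3     194    tools  D202
0     191     toys  E202
9     159     toys  D202
10    111   garden  E102
5      80    tools  E102
12     37    tools  D202
4       8    tools  E102
drop duplicate category (keep=last):
    stock category   sku
1     224     food  D202
9     159     toys  D202
10    111   garden  E102
4       8    tools  E102
add column stock_x2 = t['stock'] * 2:
    stock category   sku  stock_x2
1     224     food  D202       448
9     159     toys  D202       318
10    111   garden  E102       222
4       8    tools  E102        16
Then the mean of column 'stock_x2': 251.0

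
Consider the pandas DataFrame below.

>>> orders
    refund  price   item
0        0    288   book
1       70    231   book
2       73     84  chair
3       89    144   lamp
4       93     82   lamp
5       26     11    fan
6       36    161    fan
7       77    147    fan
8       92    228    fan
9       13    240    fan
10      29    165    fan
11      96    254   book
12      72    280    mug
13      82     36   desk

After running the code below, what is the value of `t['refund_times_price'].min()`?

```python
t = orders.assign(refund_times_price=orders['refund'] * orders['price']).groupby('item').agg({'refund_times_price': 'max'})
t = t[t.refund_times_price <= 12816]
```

add column refund_times_price = orders['refund'] * orders['price']:
    refund  price   item  refund_times_price
0        0    288   book                   0
1       70    231   book               16170
2       73     84  chair                6132
3       89    144   lamp               12816
4       93     82   lamp                7626
5       26     11    fan                 286
6       36    161    fan                5796
7       77    147    fan               11319
8       92    228    fan               20976
9       13    240    fan                3120
10      29    165    fan                4785
11      96    254   book               24384
12      72    280    mug               20160
13      82     36   desk                2952
group by item, max of refund_times_price:
       refund_times_price
item                     
book                24384
chair                6132
desk                 2952
fan                 20976
lamp                12816
mug                 20160
filter rows where refund_times_price <= 12816:
       refund_times_price
item                     
chair                6132
desk                 2952
lamp                12816

2952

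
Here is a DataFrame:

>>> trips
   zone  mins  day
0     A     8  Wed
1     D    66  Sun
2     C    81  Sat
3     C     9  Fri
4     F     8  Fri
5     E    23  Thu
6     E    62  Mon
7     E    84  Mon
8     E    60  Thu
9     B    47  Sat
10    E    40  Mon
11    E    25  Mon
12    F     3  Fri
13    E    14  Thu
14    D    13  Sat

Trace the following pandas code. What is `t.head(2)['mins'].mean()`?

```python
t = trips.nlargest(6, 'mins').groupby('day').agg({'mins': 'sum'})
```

137.0

take 6 rows with largest mins:
  zone  mins  day
7    E    84  Mon
2    C    81  Sat
1    D    66  Sun
6    E    62  Mon
8    E    60  Thu
9    B    47  Sat
group by day, sum of mins:
     mins
day      
Mon   146
Sat   128
Sun    66
Thu    60
take first 2 rows:
     mins
day      
Mon   146
Sat   128
So mean() = 137.0.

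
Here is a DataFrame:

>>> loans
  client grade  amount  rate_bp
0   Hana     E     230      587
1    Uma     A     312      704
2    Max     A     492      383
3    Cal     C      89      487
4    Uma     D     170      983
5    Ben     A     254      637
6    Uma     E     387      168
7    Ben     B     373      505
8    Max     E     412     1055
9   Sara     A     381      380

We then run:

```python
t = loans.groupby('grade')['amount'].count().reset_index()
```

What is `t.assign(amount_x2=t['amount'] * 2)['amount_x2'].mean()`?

group by grade, count of amount:
grade
A    4
B    1
C    1
D    1
E    3
Name: amount, dtype: int64
reset_index():
  grade  amount
0     A       4
1     B       1
2     C       1
3     D       1
4     E       3
add column amount_x2 = t['amount'] * 2:
  grade  amount  amount_x2
0     A       4          8
1     B       1          2
2     C       1          2
3     D       1          2
4     E       3          6
The mean of column 'amount_x2' is 4.0.

4.0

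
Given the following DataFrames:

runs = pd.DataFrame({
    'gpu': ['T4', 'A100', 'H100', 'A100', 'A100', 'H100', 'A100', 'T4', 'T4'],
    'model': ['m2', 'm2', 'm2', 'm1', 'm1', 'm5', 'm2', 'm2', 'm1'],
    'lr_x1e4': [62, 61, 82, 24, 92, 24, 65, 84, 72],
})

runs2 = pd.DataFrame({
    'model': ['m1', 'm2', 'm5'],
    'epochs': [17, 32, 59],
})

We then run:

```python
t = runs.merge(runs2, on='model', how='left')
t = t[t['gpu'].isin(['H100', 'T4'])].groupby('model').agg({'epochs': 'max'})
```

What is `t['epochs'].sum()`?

108

merge on 'model' (how='left') → 9 rows:
    gpu model  lr_x1e4  epochs
0    T4    m2       62      32
1  A100    m2       61      32
2  H100    m2       82      32
3  A100    m1       24      17
4  A100    m1       92      17
5  H100    m5       24      59
6  A100    m2       65      32
7    T4    m2       84      32
8    T4    m1       72      17
filter rows where gpu in ['H100', 'T4']:
    gpu model  lr_x1e4  epochs
0    T4    m2       62      32
2  H100    m2       82      32
5  H100    m5       24      59
7    T4    m2       84      32
8    T4    m1       72      17
group by model, max of epochs:
       epochs
model        
m1         17
m2         32
m5         59
Reading off the sum of column 'epochs', we get 108.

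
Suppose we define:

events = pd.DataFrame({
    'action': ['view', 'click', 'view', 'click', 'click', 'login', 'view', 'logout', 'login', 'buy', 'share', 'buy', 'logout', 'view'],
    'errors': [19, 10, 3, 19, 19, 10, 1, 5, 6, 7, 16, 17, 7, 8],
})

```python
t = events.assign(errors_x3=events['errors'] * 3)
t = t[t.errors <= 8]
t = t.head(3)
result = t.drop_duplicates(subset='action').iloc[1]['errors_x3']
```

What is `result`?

15

add column errors_x3 = events['errors'] * 3:
    action  errors  errors_x3
0     view      19         57
1    click      10         30
2     view       3          9
3    click      19         57
4    click      19         57
5    login      10         30
6     view       1          3
7   logout       5         15
8    login       6         18
9      buy       7         21
10   share      16         48
11     buy      17         51
12  logout       7         21
13    view       8         24
filter rows where errors <= 8:
    action  errors  errors_x3
2     view       3          9
6     view       1          3
7   logout       5         15
8    login       6         18
9      buy       7         21
12  logout       7         21
13    view       8         24
take first 3 rows:
   action  errors  errors_x3
2    view       3          9
6    view       1          3
7  logout       5         15
drop duplicate action (keep=first):
   action  errors  errors_x3
2    view       3          9
7  logout       5         15
Hence 15.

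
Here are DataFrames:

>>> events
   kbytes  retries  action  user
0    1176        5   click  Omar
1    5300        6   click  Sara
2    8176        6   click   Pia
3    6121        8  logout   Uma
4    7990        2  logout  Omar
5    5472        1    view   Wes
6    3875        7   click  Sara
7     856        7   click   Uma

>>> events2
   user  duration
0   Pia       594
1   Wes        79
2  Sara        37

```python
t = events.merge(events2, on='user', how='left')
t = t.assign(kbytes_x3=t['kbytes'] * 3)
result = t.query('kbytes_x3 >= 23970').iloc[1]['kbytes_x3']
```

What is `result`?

merge on 'user' (how='left') → 8 rows:
   kbytes  retries  action  user  duration
0    1176        5   click  Omar       NaN
1    5300        6   click  Sara      37.0
2    8176        6   click   Pia     594.0
3    6121        8  logout   Uma       NaN
4    7990        2  logout  Omar       NaN
5    5472        1    view   Wes      79.0
6    3875        7   click  Sara      37.0
7     856        7   click   Uma       NaN
add column kbytes_x3 = t['kbytes'] * 3:
   kbytes  retries  action  user  duration  kbytes_x3
0    1176        5   click  Omar       NaN       3528
1    5300        6   click  Sara      37.0      15900
2    8176        6   click   Pia     594.0      24528
3    6121        8  logout   Uma       NaN      18363
4    7990        2  logout  Omar       NaN      23970
5    5472        1    view   Wes      79.0      16416
6    3875        7   click  Sara      37.0      11625
7     856        7   click   Uma       NaN       2568
filter rows where kbytes_x3 >= 23970:
   kbytes  retries  action  user  duration  kbytes_x3
2    8176        6   click   Pia     594.0      24528
4    7990        2  logout  Omar       NaN      23970
Reading off the value at position 1, column 'kbytes_x3', we get 23970.

23970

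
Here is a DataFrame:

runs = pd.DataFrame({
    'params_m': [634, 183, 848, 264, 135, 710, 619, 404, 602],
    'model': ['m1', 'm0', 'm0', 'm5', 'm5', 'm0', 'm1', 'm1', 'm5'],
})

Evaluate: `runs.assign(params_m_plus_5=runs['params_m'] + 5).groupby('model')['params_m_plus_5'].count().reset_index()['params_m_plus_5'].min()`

3

add column params_m_plus_5 = runs['params_m'] + 5:
   params_m model  params_m_plus_5
0       634    m1              639
1       183    m0              188
2       848    m0              853
3       264    m5              269
4       135    m5              140
5       710    m0              715
6       619    m1              624
7       404    m1              409
8       602    m5              607
group by model, count of params_m_plus_5:
model
m0    3
m1    3
m5    3
Name: params_m_plus_5, dtype: int64
reset_index():
  model  params_m_plus_5
0    m0                3
1    m1                3
2    m5                3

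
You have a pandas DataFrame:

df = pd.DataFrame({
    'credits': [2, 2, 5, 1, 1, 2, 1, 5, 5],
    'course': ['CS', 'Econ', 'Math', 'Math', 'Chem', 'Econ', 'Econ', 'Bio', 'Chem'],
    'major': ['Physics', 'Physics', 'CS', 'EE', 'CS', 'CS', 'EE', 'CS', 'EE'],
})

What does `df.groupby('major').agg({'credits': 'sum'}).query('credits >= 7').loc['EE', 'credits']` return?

7

group by major, sum of credits:
         credits
major           
CS            13
EE             7
Physics        4
filter rows where credits >= 7:
       credits
major         
CS          13
EE           7
value at row 'EE', column 'credits' → 7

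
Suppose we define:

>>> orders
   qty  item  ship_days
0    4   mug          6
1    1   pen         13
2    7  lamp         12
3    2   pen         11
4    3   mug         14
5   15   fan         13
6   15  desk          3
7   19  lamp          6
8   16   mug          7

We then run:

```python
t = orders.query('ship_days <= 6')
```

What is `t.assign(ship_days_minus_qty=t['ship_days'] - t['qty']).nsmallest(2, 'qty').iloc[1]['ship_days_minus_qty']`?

filter rows where ship_days <= 6:
   qty  item  ship_days
0    4   mug          6
6   15  desk          3
7   19  lamp          6
add column ship_days_minus_qty = t['ship_days'] - t['qty']:
   qty  item  ship_days  ship_days_minus_qty
0    4   mug          6                    2
6   15  desk          3                  -12
7   19  lamp          6                  -13
take 2 rows with smallest qty:
   qty  item  ship_days  ship_days_minus_qty
0    4   mug          6                    2
6   15  desk          3                  -12
Hence -12.

-12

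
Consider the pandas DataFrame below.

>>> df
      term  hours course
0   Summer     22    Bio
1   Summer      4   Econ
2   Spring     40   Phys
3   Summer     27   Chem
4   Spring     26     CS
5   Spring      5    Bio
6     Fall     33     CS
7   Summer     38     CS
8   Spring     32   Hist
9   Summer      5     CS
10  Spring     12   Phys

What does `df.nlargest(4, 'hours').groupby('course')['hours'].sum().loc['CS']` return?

take 4 rows with largest hours:
     term  hours course
2  Spring     40   Phys
7  Summer     38     CS
6    Fall     33     CS
8  Spring     32   Hist
group by course, sum of hours:
course
CS      71
Hist    32
Phys    40
Name: hours, dtype: int64
So loc['CS'] = 71.

71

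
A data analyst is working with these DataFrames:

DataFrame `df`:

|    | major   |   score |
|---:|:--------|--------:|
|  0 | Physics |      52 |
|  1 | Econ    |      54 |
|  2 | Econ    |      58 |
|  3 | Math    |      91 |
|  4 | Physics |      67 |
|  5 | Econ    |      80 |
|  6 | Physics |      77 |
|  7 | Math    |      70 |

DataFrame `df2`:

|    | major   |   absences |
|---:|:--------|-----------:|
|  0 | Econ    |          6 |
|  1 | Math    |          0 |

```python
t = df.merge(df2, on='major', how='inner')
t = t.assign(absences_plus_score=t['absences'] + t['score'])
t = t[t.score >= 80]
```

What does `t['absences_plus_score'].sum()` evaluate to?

177

merge on 'major' (how='inner') → 5 rows:
  major  score  absences
0  Econ     54         6
1  Econ     58         6
2  Math     91         0
3  Econ     80         6
4  Math     70         0
add column absences_plus_score = t['absences'] + t['score']:
  major  score  absences  absences_plus_score
0  Econ     54         6                   60
1  Econ     58         6                   64
2  Math     91         0                   91
3  Econ     80         6                   86
4  Math     70         0                   70
filter rows where score >= 80:
  major  score  absences  absences_plus_score
2  Math     91         0                   91
3  Econ     80         6                   86
The sum of column 'absences_plus_score' is 177.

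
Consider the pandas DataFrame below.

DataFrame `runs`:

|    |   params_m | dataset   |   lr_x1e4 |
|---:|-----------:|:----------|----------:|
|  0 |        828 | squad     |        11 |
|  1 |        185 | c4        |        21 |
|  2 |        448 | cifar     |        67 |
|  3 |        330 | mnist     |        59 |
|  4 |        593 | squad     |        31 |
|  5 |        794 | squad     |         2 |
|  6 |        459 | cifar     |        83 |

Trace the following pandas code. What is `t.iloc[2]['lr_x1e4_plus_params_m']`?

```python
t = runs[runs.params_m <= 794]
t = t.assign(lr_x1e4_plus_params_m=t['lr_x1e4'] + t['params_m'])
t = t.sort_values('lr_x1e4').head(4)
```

624

filter rows where params_m <= 794:
   params_m dataset  lr_x1e4
1       185      c4       21
2       448   cifar       67
3       330   mnist       59
4       593   squad       31
5       794   squad        2
6       459   cifar       83
add column lr_x1e4_plus_params_m = t['lr_x1e4'] + t['params_m']:
   params_m dataset  lr_x1e4  lr_x1e4_plus_params_m
1       185      c4       21                    206
2       448   cifar       67                    515
3       330   mnist       59                    389
4       593   squad       31                    624
5       794   squad        2                    796
6       459   cifar       83                    542
sort by lr_x1e4:
   params_m dataset  lr_x1e4  lr_x1e4_plus_params_m
5       794   squad        2                    796
1       185      c4       21                    206
4       593   squad       31                    624
3       330   mnist       59                    389
2       448   cifar       67                    515
6       459   cifar       83                    542
take first 4 rows:
   params_m dataset  lr_x1e4  lr_x1e4_plus_params_m
5       794   squad        2                    796
1       185      c4       21                    206
4       593   squad       31                    624
3       330   mnist       59                    389
Then the value at position 2, column 'lr_x1e4_plus_params_m': 624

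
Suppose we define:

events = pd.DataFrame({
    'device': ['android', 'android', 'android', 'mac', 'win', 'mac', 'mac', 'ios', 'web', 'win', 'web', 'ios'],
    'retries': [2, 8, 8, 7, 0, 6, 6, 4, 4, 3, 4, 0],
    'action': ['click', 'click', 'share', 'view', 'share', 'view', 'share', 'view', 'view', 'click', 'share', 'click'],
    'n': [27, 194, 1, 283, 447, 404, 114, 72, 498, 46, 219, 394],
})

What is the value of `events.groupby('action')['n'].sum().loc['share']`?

group by action, sum of n:
action
click     661
share     781
view     1257
Name: n, dtype: int64
So loc['share'] = 781.

781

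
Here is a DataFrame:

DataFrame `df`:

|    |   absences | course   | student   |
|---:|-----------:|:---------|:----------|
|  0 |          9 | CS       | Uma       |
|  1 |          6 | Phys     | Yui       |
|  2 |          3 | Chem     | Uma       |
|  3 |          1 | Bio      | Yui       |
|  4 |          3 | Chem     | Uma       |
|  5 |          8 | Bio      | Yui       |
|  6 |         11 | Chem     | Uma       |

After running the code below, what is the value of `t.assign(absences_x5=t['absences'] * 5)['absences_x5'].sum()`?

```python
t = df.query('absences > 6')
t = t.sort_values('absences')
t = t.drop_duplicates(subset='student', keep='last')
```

filter rows where absences > 6:
   absences course student
0         9     CS     Uma
5         8    Bio     Yui
6        11   Chem     Uma
sort by absences:
   absences course student
5         8    Bio     Yui
0         9     CS     Uma
6        11   Chem     Uma
drop duplicate student (keep=last):
   absences course student
5         8    Bio     Yui
6        11   Chem     Uma
add column absences_x5 = t['absences'] * 5:
   absences course student  absences_x5
5         8    Bio     Yui           40
6        11   Chem     Uma           55

95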